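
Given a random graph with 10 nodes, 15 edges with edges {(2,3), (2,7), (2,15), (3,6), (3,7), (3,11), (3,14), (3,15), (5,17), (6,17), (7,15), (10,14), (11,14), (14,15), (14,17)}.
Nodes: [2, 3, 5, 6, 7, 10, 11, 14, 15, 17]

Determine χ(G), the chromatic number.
χ(G) = 4

Clique number ω(G) = 4 (lower bound: χ ≥ ω).
The clique on [2, 3, 7, 15] has size 4, forcing χ ≥ 4, and the coloring below uses 4 colors, so χ(G) = 4.
A valid 4-coloring: color 1: [3, 10, 17]; color 2: [2, 5, 6, 14]; color 3: [11, 15]; color 4: [7].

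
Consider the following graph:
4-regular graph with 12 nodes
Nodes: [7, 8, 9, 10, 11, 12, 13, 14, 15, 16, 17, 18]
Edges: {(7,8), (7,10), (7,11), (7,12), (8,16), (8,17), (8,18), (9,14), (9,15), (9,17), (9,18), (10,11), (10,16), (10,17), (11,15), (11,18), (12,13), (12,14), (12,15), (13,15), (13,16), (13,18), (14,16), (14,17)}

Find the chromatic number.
Clique number ω(G) = 3 (lower bound: χ ≥ ω).
The clique on [7, 10, 11] has size 3, forcing χ ≥ 3, and the coloring below uses 3 colors, so χ(G) = 3.
A valid 3-coloring: color 1: [11, 12, 16, 17]; color 2: [7, 14, 15, 18]; color 3: [8, 9, 10, 13].

χ(G) = 3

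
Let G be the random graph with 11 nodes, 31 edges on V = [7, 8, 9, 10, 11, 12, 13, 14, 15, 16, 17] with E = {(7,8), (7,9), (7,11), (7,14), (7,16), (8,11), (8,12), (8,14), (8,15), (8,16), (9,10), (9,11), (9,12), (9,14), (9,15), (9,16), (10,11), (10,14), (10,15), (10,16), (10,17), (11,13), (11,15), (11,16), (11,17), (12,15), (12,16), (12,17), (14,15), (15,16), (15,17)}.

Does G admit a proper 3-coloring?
The clique on vertices [9, 10, 11, 15, 16] has size 5 > 3, so it alone needs 5 colors.

No, G is not 3-colorable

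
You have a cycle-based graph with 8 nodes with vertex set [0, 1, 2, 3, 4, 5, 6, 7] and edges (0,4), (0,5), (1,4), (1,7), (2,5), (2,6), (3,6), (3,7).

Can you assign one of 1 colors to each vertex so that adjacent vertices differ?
Edge (0,4) forces its endpoints to differ, so 1 color is not enough.

No, G is not 1-colorable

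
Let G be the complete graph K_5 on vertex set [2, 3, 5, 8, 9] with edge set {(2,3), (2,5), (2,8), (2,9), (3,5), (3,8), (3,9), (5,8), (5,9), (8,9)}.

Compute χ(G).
Clique number ω(G) = 5 (lower bound: χ ≥ ω).
The clique on [2, 3, 5, 8, 9] has size 5, forcing χ ≥ 5, and the coloring below uses 5 colors, so χ(G) = 5.
A valid 5-coloring: color 1: [5]; color 2: [3]; color 3: [8]; color 4: [2]; color 5: [9].

χ(G) = 5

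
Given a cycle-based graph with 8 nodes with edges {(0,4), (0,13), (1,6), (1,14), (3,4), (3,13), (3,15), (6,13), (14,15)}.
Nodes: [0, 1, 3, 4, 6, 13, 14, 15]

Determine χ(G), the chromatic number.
χ(G) = 2

Clique number ω(G) = 2 (lower bound: χ ≥ ω).
The graph is bipartite (no odd cycle), so 2 colors suffice: χ(G) = 2.
A valid 2-coloring: color 1: [1, 4, 13, 15]; color 2: [0, 3, 6, 14].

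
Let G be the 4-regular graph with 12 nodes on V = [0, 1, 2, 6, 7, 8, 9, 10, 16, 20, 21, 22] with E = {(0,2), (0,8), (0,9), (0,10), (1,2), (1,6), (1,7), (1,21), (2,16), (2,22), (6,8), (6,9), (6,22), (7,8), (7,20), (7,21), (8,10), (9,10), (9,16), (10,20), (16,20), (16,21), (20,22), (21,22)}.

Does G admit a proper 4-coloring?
Yes, G is 4-colorable

A valid 4-coloring: color 1: [1, 10, 16, 22]; color 2: [2, 8, 9, 20, 21]; color 3: [0, 6, 7].
(χ(G) = 3 ≤ 4.)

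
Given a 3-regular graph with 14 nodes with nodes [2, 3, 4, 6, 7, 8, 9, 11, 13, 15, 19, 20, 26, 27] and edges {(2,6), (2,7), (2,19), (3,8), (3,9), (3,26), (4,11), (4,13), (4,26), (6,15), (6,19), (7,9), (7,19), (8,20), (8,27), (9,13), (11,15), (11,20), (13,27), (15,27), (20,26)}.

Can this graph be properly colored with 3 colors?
Yes, G is 3-colorable

A valid 3-coloring: color 1: [6, 7, 8, 11, 13, 26]; color 2: [2, 3, 4, 20, 27]; color 3: [9, 15, 19].
(χ(G) = 3 ≤ 3.)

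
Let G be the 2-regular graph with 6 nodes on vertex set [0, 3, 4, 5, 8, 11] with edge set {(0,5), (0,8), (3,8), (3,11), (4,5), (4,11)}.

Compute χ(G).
Clique number ω(G) = 2 (lower bound: χ ≥ ω).
The graph is bipartite (no odd cycle), so 2 colors suffice: χ(G) = 2.
A valid 2-coloring: color 1: [5, 8, 11]; color 2: [0, 3, 4].

χ(G) = 2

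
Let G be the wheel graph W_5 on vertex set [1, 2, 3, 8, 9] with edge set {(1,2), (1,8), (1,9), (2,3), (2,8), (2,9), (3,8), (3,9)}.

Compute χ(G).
χ(G) = 3

Clique number ω(G) = 3 (lower bound: χ ≥ ω).
The clique on [1, 2, 8] has size 3, forcing χ ≥ 3, and the coloring below uses 3 colors, so χ(G) = 3.
A valid 3-coloring: color 1: [2]; color 2: [1, 3]; color 3: [8, 9].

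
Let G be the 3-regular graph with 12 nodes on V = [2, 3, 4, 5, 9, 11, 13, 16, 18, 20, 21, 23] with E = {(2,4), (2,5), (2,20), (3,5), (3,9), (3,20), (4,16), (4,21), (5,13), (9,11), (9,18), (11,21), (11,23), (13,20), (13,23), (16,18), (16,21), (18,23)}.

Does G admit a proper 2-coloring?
The clique on vertices [4, 16, 21] has size 3 > 2, so it alone needs 3 colors.

No, G is not 2-colorable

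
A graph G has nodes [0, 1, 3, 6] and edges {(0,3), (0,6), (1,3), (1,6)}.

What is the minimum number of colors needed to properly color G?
Clique number ω(G) = 2 (lower bound: χ ≥ ω).
The graph is bipartite (no odd cycle), so 2 colors suffice: χ(G) = 2.
A valid 2-coloring: color 1: [3, 6]; color 2: [0, 1].

χ(G) = 2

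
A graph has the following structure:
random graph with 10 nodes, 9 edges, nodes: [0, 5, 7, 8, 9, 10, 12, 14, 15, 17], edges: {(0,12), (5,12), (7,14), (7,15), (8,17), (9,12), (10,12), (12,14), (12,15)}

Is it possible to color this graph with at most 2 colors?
A valid 2-coloring: color 1: [7, 12, 17]; color 2: [0, 5, 8, 9, 10, 14, 15].
(χ(G) = 2 ≤ 2.)

Yes, G is 2-colorable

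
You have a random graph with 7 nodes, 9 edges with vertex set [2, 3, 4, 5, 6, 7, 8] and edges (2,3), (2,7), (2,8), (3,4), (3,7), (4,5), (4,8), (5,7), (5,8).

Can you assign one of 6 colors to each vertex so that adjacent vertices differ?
Yes, G is 6-colorable

A valid 6-coloring: color 1: [6, 7, 8]; color 2: [3, 5]; color 3: [2, 4].
(χ(G) = 3 ≤ 6.)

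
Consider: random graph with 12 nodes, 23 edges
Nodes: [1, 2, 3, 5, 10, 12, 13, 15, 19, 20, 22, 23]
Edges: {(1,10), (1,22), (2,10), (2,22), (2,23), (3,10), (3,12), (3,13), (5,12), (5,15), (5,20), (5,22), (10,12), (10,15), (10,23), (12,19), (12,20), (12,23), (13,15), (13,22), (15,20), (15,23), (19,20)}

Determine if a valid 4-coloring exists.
A valid 4-coloring: color 1: [1, 2, 12, 15]; color 2: [5, 10, 13, 19]; color 3: [3, 20, 22, 23].
(χ(G) = 3 ≤ 4.)

Yes, G is 4-colorable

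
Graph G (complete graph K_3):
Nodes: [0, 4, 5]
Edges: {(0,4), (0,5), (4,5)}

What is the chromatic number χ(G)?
χ(G) = 3

Clique number ω(G) = 3 (lower bound: χ ≥ ω).
The clique on [0, 4, 5] has size 3, forcing χ ≥ 3, and the coloring below uses 3 colors, so χ(G) = 3.
A valid 3-coloring: color 1: [5]; color 2: [0]; color 3: [4].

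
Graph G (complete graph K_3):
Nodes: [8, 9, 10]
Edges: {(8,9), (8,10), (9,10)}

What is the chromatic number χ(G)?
χ(G) = 3

Clique number ω(G) = 3 (lower bound: χ ≥ ω).
The clique on [8, 9, 10] has size 3, forcing χ ≥ 3, and the coloring below uses 3 colors, so χ(G) = 3.
A valid 3-coloring: color 1: [10]; color 2: [8]; color 3: [9].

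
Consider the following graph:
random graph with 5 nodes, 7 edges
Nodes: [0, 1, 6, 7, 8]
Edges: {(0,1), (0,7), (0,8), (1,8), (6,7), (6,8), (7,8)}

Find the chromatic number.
Clique number ω(G) = 3 (lower bound: χ ≥ ω).
The clique on [0, 1, 8] has size 3, forcing χ ≥ 3, and the coloring below uses 3 colors, so χ(G) = 3.
A valid 3-coloring: color 1: [8]; color 2: [1, 7]; color 3: [0, 6].

χ(G) = 3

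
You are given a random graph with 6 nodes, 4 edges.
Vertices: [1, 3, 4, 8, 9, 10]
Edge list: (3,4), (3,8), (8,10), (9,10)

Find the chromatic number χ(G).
Clique number ω(G) = 2 (lower bound: χ ≥ ω).
The graph is bipartite (no odd cycle), so 2 colors suffice: χ(G) = 2.
A valid 2-coloring: color 1: [1, 4, 8, 9]; color 2: [3, 10].

χ(G) = 2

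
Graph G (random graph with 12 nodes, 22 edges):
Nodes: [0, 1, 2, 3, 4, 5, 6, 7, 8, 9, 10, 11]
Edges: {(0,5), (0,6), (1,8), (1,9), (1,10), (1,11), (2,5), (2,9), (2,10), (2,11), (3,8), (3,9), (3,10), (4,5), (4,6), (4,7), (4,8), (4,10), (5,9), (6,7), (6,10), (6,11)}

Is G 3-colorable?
Yes, G is 3-colorable

A valid 3-coloring: color 1: [1, 2, 3, 6]; color 2: [0, 4, 9, 11]; color 3: [5, 7, 8, 10].
(χ(G) = 3 ≤ 3.)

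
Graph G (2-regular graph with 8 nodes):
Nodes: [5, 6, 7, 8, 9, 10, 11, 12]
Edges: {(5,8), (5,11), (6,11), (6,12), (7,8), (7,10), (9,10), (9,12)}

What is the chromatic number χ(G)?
χ(G) = 2

Clique number ω(G) = 2 (lower bound: χ ≥ ω).
The graph is bipartite (no odd cycle), so 2 colors suffice: χ(G) = 2.
A valid 2-coloring: color 1: [5, 6, 7, 9]; color 2: [8, 10, 11, 12].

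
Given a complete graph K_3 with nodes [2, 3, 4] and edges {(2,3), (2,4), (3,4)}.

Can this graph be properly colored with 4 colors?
Yes, G is 4-colorable

A valid 4-coloring: color 1: [2]; color 2: [3]; color 3: [4].
(χ(G) = 3 ≤ 4.)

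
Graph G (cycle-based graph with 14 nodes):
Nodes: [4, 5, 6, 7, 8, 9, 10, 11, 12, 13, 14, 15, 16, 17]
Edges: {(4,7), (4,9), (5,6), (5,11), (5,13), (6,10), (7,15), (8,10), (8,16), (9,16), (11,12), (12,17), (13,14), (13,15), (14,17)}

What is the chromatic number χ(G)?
χ(G) = 2

Clique number ω(G) = 2 (lower bound: χ ≥ ω).
The graph is bipartite (no odd cycle), so 2 colors suffice: χ(G) = 2.
A valid 2-coloring: color 1: [4, 5, 10, 12, 14, 15, 16]; color 2: [6, 7, 8, 9, 11, 13, 17].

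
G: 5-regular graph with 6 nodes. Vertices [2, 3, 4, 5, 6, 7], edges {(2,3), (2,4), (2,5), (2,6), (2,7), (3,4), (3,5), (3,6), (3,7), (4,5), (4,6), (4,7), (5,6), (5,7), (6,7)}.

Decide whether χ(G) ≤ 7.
A valid 7-coloring: color 1: [5]; color 2: [7]; color 3: [2]; color 4: [3]; color 5: [4]; color 6: [6].
(χ(G) = 6 ≤ 7.)

Yes, G is 7-colorable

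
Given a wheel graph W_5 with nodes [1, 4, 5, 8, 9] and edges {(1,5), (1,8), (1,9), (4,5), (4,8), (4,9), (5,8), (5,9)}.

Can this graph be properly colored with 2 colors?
No, G is not 2-colorable

The clique on vertices [1, 5, 8] has size 3 > 2, so it alone needs 3 colors.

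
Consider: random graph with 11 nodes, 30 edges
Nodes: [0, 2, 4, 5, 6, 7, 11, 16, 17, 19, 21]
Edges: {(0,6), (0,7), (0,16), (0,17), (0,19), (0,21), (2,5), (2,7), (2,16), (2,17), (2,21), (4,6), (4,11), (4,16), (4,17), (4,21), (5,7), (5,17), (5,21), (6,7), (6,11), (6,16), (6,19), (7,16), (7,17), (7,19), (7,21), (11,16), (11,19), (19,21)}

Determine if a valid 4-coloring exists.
A valid 4-coloring: color 1: [4, 7]; color 2: [5, 16, 19]; color 3: [6, 17, 21]; color 4: [0, 2, 11].
(χ(G) = 4 ≤ 4.)

Yes, G is 4-colorable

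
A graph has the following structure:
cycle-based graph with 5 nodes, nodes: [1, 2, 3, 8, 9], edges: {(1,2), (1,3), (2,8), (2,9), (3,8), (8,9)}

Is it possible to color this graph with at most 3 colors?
Yes, G is 3-colorable

A valid 3-coloring: color 1: [1, 8]; color 2: [2, 3]; color 3: [9].
(χ(G) = 3 ≤ 3.)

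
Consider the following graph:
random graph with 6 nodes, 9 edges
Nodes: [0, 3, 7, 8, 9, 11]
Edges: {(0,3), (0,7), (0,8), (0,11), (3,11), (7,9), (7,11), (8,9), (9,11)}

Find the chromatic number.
Clique number ω(G) = 3 (lower bound: χ ≥ ω).
The clique on [0, 3, 11] has size 3, forcing χ ≥ 3, and the coloring below uses 3 colors, so χ(G) = 3.
A valid 3-coloring: color 1: [0, 9]; color 2: [8, 11]; color 3: [3, 7].

χ(G) = 3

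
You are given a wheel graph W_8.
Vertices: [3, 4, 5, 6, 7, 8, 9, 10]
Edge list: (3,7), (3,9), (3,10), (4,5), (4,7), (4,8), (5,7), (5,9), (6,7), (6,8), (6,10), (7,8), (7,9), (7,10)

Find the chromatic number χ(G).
χ(G) = 4

Clique number ω(G) = 3 (lower bound: χ ≥ ω).
Odd cycle [4, 8, 6, 10, 3, 9, 5] needs 3 colors (χ ≥ 3).
Vertex 7 is adjacent to every vertex of [3, 4, 5, 6, 8, 9, 10], which already need 3 colors among themselves, so 7 needs a new color (χ ≥ 4).
The coloring below uses 4 colors, so χ(G) = 4.
A valid 4-coloring: color 1: [7]; color 2: [4, 6, 9]; color 3: [5, 8, 10]; color 4: [3].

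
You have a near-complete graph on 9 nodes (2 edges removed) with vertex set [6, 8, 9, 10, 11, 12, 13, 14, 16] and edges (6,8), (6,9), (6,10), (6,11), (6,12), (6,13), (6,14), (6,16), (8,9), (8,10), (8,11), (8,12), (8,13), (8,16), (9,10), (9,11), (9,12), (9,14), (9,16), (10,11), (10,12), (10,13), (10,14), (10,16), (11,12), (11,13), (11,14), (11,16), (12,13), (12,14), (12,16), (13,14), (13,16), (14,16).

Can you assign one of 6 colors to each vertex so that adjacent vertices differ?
The clique on vertices [6, 8, 9, 10, 11, 12, 16] has size 7 > 6, so it alone needs 7 colors.

No, G is not 6-colorable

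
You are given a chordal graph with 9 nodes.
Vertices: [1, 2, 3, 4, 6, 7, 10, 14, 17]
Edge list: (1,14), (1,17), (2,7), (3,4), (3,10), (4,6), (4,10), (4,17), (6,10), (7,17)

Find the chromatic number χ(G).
Clique number ω(G) = 3 (lower bound: χ ≥ ω).
The clique on [3, 4, 10] has size 3, forcing χ ≥ 3, and the coloring below uses 3 colors, so χ(G) = 3.
A valid 3-coloring: color 1: [1, 4, 7]; color 2: [2, 10, 14, 17]; color 3: [3, 6].

χ(G) = 3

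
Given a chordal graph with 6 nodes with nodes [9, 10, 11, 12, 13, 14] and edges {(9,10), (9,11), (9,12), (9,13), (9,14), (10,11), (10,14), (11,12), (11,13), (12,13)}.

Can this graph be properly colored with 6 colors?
Yes, G is 6-colorable

A valid 6-coloring: color 1: [9]; color 2: [11, 14]; color 3: [10, 13]; color 4: [12].
(χ(G) = 4 ≤ 6.)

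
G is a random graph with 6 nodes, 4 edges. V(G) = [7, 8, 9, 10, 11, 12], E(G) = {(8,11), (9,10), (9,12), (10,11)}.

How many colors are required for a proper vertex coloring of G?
Clique number ω(G) = 2 (lower bound: χ ≥ ω).
The graph is bipartite (no odd cycle), so 2 colors suffice: χ(G) = 2.
A valid 2-coloring: color 1: [7, 8, 10, 12]; color 2: [9, 11].

χ(G) = 2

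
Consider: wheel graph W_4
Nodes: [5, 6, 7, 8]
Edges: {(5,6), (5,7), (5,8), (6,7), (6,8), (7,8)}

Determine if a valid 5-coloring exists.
Yes, G is 5-colorable

A valid 5-coloring: color 1: [6]; color 2: [7]; color 3: [5]; color 4: [8].
(χ(G) = 4 ≤ 5.)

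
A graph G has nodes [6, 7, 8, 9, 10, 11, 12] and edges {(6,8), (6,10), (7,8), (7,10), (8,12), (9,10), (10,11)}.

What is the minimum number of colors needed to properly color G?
Clique number ω(G) = 2 (lower bound: χ ≥ ω).
The graph is bipartite (no odd cycle), so 2 colors suffice: χ(G) = 2.
A valid 2-coloring: color 1: [8, 10]; color 2: [6, 7, 9, 11, 12].

χ(G) = 2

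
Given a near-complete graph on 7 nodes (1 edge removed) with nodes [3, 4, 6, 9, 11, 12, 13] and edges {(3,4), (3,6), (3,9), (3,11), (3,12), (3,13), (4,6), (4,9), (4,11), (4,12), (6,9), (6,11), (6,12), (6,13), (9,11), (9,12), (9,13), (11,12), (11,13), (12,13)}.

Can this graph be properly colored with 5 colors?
No, G is not 5-colorable

The clique on vertices [3, 4, 6, 9, 11, 12] has size 6 > 5, so it alone needs 6 colors.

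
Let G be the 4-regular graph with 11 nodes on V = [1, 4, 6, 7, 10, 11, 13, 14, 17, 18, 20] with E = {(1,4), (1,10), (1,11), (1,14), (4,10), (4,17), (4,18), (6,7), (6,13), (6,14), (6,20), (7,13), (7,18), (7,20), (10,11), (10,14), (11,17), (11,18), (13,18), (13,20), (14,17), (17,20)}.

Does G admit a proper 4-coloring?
A valid 4-coloring: color 1: [6, 10, 17, 18]; color 2: [1, 20]; color 3: [4, 11, 13, 14]; color 4: [7].
(χ(G) = 4 ≤ 4.)

Yes, G is 4-colorable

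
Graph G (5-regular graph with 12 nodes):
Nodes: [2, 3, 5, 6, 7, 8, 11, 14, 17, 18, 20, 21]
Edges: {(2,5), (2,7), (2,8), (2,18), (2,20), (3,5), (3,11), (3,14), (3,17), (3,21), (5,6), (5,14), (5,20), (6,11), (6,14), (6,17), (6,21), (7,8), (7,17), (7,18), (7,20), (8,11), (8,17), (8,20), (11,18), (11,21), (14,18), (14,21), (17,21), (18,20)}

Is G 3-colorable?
No, G is not 3-colorable

The clique on vertices [2, 7, 8, 20] has size 4 > 3, so it alone needs 4 colors.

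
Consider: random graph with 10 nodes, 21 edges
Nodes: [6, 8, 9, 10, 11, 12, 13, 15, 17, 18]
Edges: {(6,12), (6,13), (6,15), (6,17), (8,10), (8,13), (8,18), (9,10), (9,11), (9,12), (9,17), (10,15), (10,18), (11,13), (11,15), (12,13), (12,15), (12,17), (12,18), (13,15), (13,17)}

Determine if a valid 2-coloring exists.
No, G is not 2-colorable

The clique on vertices [6, 12, 13, 17] has size 4 > 2, so it alone needs 4 colors.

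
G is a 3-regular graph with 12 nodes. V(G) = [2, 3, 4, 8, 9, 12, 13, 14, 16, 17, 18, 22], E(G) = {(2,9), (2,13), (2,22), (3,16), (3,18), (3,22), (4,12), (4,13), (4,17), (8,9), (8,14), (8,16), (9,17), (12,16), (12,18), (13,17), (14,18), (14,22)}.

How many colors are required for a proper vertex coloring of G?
Clique number ω(G) = 3 (lower bound: χ ≥ ω).
The clique on [4, 13, 17] has size 3, forcing χ ≥ 3, and the coloring below uses 3 colors, so χ(G) = 3.
A valid 3-coloring: color 1: [2, 3, 12, 14, 17]; color 2: [8, 13, 18, 22]; color 3: [4, 9, 16].

χ(G) = 3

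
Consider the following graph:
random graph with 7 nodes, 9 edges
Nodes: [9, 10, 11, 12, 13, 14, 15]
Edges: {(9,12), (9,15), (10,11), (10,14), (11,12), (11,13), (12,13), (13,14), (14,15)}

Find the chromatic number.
χ(G) = 3

Clique number ω(G) = 3 (lower bound: χ ≥ ω).
The clique on [11, 12, 13] has size 3, forcing χ ≥ 3, and the coloring below uses 3 colors, so χ(G) = 3.
A valid 3-coloring: color 1: [10, 13, 15]; color 2: [12, 14]; color 3: [9, 11].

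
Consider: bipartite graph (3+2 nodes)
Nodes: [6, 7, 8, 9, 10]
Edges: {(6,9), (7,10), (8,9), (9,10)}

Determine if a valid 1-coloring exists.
Edge (8,9) forces its endpoints to differ, so 1 color is not enough.

No, G is not 1-colorable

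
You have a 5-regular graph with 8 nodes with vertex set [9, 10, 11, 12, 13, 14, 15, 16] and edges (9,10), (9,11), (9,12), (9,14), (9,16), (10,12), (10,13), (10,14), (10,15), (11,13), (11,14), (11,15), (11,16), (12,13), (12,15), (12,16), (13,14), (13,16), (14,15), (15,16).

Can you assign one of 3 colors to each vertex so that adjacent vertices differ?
No, G is not 3-colorable

Odd cycle [14, 11, 16, 12, 10] needs 3 colors (χ ≥ 3).
Vertex 9 is adjacent to every vertex of [10, 11, 12, 14, 16], which already need 3 colors among themselves, so 9 needs a new color (χ ≥ 4).
Hence χ(G) ≥ 4 > 3, so no proper 3-coloring exists.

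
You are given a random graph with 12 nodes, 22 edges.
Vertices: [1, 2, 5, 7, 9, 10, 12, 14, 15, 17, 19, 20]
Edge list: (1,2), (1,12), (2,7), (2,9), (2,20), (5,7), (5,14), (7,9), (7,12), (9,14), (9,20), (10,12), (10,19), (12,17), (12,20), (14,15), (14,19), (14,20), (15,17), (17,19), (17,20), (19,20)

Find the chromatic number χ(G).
χ(G) = 3

Clique number ω(G) = 3 (lower bound: χ ≥ ω).
The clique on [2, 7, 9] has size 3, forcing χ ≥ 3, and the coloring below uses 3 colors, so χ(G) = 3.
A valid 3-coloring: color 1: [1, 7, 10, 15, 20]; color 2: [2, 14, 17]; color 3: [5, 9, 12, 19].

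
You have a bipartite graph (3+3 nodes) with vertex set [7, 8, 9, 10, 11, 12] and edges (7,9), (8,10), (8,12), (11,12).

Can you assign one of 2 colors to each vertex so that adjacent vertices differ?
A valid 2-coloring: color 1: [9, 10, 12]; color 2: [7, 8, 11].
(χ(G) = 2 ≤ 2.)

Yes, G is 2-colorable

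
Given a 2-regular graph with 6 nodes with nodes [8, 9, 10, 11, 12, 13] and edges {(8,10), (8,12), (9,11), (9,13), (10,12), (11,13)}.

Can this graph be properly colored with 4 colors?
A valid 4-coloring: color 1: [8, 11]; color 2: [10, 13]; color 3: [9, 12].
(χ(G) = 3 ≤ 4.)

Yes, G is 4-colorable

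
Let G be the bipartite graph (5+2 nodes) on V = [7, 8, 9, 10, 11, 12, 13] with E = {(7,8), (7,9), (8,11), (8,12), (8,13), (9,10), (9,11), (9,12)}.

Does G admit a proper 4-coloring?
A valid 4-coloring: color 1: [8, 9]; color 2: [7, 10, 11, 12, 13].
(χ(G) = 2 ≤ 4.)

Yes, G is 4-colorable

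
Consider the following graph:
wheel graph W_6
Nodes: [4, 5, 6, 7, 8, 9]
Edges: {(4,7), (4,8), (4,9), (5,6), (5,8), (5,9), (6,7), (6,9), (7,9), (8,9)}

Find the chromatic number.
χ(G) = 4

Clique number ω(G) = 3 (lower bound: χ ≥ ω).
Odd cycle [8, 5, 6, 7, 4] needs 3 colors (χ ≥ 3).
Vertex 9 is adjacent to every vertex of [4, 5, 6, 7, 8], which already need 3 colors among themselves, so 9 needs a new color (χ ≥ 4).
The coloring below uses 4 colors, so χ(G) = 4.
A valid 4-coloring: color 1: [9]; color 2: [7, 8]; color 3: [4, 5]; color 4: [6].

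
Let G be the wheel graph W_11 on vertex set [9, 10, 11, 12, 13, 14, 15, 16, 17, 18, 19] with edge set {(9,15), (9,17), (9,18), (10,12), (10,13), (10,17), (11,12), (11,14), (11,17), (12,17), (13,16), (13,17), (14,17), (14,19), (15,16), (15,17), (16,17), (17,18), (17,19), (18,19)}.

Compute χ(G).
Clique number ω(G) = 3 (lower bound: χ ≥ ω).
The clique on [9, 17, 18] has size 3, forcing χ ≥ 3, and the coloring below uses 3 colors, so χ(G) = 3.
A valid 3-coloring: color 1: [17]; color 2: [12, 13, 14, 15, 18]; color 3: [9, 10, 11, 16, 19].

χ(G) = 3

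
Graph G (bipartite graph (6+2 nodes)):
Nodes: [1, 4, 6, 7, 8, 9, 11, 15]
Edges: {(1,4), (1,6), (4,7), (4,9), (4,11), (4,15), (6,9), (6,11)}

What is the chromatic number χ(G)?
Clique number ω(G) = 2 (lower bound: χ ≥ ω).
The graph is bipartite (no odd cycle), so 2 colors suffice: χ(G) = 2.
A valid 2-coloring: color 1: [4, 6, 8]; color 2: [1, 7, 9, 11, 15].

χ(G) = 2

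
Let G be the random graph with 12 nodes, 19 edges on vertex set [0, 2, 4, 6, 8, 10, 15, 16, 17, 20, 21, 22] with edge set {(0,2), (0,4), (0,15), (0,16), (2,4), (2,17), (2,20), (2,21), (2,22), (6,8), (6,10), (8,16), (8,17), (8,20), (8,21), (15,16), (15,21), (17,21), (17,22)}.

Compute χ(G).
χ(G) = 3

Clique number ω(G) = 3 (lower bound: χ ≥ ω).
The clique on [0, 2, 4] has size 3, forcing χ ≥ 3, and the coloring below uses 3 colors, so χ(G) = 3.
A valid 3-coloring: color 1: [2, 8, 10, 15]; color 2: [0, 6, 20, 21, 22]; color 3: [4, 16, 17].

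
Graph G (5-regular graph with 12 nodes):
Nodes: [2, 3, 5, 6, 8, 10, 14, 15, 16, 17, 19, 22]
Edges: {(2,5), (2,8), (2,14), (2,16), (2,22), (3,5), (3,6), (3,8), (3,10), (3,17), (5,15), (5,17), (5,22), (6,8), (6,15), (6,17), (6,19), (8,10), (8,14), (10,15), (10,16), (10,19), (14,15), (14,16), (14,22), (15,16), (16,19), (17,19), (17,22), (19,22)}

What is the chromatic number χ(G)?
χ(G) = 4

Clique number ω(G) = 3 (lower bound: χ ≥ ω).
Odd cycle [19, 22, 5, 3, 6] needs 3 colors (χ ≥ 3).
Vertex 17 is adjacent to every vertex of [3, 5, 6, 19, 22], which already need 3 colors among themselves, so 17 needs a new color (χ ≥ 4).
The coloring below uses 4 colors, so χ(G) = 4.
A valid 4-coloring: color 1: [5, 6, 10, 14]; color 2: [3, 16, 22]; color 3: [2, 15, 17]; color 4: [8, 19].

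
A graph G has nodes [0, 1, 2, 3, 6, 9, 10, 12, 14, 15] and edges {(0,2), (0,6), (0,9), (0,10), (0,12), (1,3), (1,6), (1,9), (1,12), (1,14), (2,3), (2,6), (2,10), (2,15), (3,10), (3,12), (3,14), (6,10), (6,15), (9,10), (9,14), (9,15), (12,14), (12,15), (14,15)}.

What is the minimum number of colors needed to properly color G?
Clique number ω(G) = 4 (lower bound: χ ≥ ω).
The clique on [0, 2, 6, 10] has size 4, forcing χ ≥ 4, and the coloring below uses 4 colors, so χ(G) = 4.
A valid 4-coloring: color 1: [1, 10, 15]; color 2: [2, 9, 12]; color 3: [0, 14]; color 4: [3, 6].

χ(G) = 4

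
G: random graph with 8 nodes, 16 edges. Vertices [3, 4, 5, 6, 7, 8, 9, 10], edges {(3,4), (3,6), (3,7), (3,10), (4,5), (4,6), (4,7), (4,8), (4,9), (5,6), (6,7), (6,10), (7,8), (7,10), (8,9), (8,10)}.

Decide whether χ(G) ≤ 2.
The clique on vertices [3, 6, 7, 10] has size 4 > 2, so it alone needs 4 colors.

No, G is not 2-colorable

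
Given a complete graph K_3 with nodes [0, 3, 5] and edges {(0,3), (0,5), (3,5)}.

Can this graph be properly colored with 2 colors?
The clique on vertices [0, 3, 5] has size 3 > 2, so it alone needs 3 colors.

No, G is not 2-colorable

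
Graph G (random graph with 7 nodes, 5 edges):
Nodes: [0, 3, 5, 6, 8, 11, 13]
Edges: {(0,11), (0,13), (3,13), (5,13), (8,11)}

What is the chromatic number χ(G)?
Clique number ω(G) = 2 (lower bound: χ ≥ ω).
The graph is bipartite (no odd cycle), so 2 colors suffice: χ(G) = 2.
A valid 2-coloring: color 1: [6, 11, 13]; color 2: [0, 3, 5, 8].

χ(G) = 2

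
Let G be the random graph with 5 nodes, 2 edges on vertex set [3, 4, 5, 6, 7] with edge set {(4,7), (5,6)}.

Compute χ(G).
Clique number ω(G) = 2 (lower bound: χ ≥ ω).
The graph is bipartite (no odd cycle), so 2 colors suffice: χ(G) = 2.
A valid 2-coloring: color 1: [3, 4, 6]; color 2: [5, 7].

χ(G) = 2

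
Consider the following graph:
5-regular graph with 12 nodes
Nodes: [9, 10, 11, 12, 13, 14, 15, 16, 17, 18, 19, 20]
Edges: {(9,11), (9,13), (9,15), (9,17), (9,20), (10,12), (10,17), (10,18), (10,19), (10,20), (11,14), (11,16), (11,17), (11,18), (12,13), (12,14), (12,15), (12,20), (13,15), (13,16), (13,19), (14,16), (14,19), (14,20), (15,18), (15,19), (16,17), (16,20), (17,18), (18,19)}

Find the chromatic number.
χ(G) = 4

Clique number ω(G) = 3 (lower bound: χ ≥ ω).
Suppose a proper 3-coloring c exists. The clique [9, 11, 17] takes 3 distinct colors; by symmetry let c(9) = 1, c(11) = 2, c(17) = 3.
- Vertex 16: neighbors [11, 17] already have colors [2, 3] ⇒ c(16) = 1.
- Vertex 14: neighbors [16, 11] already have colors [1, 2] ⇒ c(14) = 3.
- Vertex 18: neighbors [11, 17] already have colors [2, 3] ⇒ c(18) = 1.
- Vertex 10: neighbors [18, 17] already have colors [1, 3] ⇒ c(10) = 2.
- Vertex 19: neighbors [18, 10, 14] already have colors [1, 2, 3] — all 3 colors blocked. Contradiction.
The forced assignments end in a contradiction, so G has no proper 3-coloring (χ ≥ 4).
The coloring below uses 4 colors, so χ(G) = 4.
A valid 4-coloring: color 1: [10, 11, 15]; color 2: [13, 14, 17]; color 3: [9, 12, 16, 18]; color 4: [19, 20].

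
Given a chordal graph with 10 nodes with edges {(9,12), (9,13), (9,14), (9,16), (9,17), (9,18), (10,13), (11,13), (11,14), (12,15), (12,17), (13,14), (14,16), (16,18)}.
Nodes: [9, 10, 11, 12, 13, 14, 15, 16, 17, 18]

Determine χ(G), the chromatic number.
χ(G) = 3

Clique number ω(G) = 3 (lower bound: χ ≥ ω).
The clique on [9, 12, 17] has size 3, forcing χ ≥ 3, and the coloring below uses 3 colors, so χ(G) = 3.
A valid 3-coloring: color 1: [9, 10, 11, 15]; color 2: [12, 13, 16]; color 3: [14, 17, 18].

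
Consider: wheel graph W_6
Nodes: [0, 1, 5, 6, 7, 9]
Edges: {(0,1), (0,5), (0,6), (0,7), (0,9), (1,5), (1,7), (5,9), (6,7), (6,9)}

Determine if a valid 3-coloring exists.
Odd cycle [5, 9, 6, 7, 1] needs 3 colors (χ ≥ 3).
Vertex 0 is adjacent to every vertex of [1, 5, 6, 7, 9], which already need 3 colors among themselves, so 0 needs a new color (χ ≥ 4).
Hence χ(G) ≥ 4 > 3, so no proper 3-coloring exists.

No, G is not 3-colorable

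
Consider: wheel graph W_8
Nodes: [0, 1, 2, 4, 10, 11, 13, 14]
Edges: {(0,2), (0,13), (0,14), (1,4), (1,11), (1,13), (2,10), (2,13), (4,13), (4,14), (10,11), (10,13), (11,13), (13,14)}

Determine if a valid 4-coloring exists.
Yes, G is 4-colorable

A valid 4-coloring: color 1: [13]; color 2: [2, 4, 11]; color 3: [0, 1, 10]; color 4: [14].
(χ(G) = 4 ≤ 4.)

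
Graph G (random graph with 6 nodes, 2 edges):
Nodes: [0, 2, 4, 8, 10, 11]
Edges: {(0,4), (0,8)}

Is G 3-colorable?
Yes, G is 3-colorable

A valid 3-coloring: color 1: [0, 2, 10, 11]; color 2: [4, 8].
(χ(G) = 2 ≤ 3.)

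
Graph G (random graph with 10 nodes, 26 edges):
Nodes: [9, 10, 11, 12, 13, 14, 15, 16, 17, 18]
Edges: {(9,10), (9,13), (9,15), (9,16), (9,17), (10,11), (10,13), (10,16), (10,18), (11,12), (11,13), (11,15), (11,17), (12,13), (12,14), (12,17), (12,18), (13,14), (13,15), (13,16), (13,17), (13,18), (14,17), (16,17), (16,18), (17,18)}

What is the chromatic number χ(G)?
Clique number ω(G) = 4 (lower bound: χ ≥ ω).
The clique on [9, 13, 16, 17] has size 4, forcing χ ≥ 4, and the coloring below uses 4 colors, so χ(G) = 4.
A valid 4-coloring: color 1: [13]; color 2: [10, 15, 17]; color 3: [12, 16]; color 4: [9, 11, 14, 18].

χ(G) = 4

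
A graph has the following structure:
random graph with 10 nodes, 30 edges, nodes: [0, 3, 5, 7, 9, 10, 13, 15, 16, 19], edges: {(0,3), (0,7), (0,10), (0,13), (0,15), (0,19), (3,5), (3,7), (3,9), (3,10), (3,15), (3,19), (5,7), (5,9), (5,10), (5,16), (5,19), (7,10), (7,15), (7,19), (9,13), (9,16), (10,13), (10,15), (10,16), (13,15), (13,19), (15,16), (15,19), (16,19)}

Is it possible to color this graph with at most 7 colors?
Yes, G is 7-colorable

A valid 7-coloring: color 1: [3, 13, 16]; color 2: [9, 10, 19]; color 3: [5, 15]; color 4: [0]; color 5: [7].
(χ(G) = 5 ≤ 7.)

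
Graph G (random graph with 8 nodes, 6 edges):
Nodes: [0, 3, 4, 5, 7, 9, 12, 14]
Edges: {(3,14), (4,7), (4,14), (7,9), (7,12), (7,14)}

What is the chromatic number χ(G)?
χ(G) = 3

Clique number ω(G) = 3 (lower bound: χ ≥ ω).
The clique on [4, 7, 14] has size 3, forcing χ ≥ 3, and the coloring below uses 3 colors, so χ(G) = 3.
A valid 3-coloring: color 1: [0, 3, 5, 7]; color 2: [9, 12, 14]; color 3: [4].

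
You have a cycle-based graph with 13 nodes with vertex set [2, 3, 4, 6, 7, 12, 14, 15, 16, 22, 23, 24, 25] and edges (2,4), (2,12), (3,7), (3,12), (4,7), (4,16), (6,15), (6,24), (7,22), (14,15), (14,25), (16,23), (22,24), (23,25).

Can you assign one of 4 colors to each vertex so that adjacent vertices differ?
Yes, G is 4-colorable

A valid 4-coloring: color 1: [7, 12, 15, 16, 24, 25]; color 2: [3, 4, 6, 14, 22, 23]; color 3: [2].
(χ(G) = 3 ≤ 4.)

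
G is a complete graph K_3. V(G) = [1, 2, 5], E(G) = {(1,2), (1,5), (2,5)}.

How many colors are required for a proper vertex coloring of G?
χ(G) = 3

Clique number ω(G) = 3 (lower bound: χ ≥ ω).
The clique on [1, 2, 5] has size 3, forcing χ ≥ 3, and the coloring below uses 3 colors, so χ(G) = 3.
A valid 3-coloring: color 1: [1]; color 2: [2]; color 3: [5].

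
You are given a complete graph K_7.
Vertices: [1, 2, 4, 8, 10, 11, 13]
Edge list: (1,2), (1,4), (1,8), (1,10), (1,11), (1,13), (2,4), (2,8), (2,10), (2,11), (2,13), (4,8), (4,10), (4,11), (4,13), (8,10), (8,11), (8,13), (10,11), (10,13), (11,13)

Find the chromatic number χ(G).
χ(G) = 7

Clique number ω(G) = 7 (lower bound: χ ≥ ω).
The clique on [1, 2, 4, 8, 10, 11, 13] has size 7, forcing χ ≥ 7, and the coloring below uses 7 colors, so χ(G) = 7.
A valid 7-coloring: color 1: [11]; color 2: [10]; color 3: [1]; color 4: [4]; color 5: [13]; color 6: [8]; color 7: [2].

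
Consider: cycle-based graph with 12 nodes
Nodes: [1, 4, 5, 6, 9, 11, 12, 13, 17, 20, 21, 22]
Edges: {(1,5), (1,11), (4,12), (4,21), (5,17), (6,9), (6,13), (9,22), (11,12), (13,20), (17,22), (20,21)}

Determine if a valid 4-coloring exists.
A valid 4-coloring: color 1: [4, 5, 6, 11, 20, 22]; color 2: [1, 9, 12, 13, 17, 21].
(χ(G) = 2 ≤ 4.)

Yes, G is 4-colorable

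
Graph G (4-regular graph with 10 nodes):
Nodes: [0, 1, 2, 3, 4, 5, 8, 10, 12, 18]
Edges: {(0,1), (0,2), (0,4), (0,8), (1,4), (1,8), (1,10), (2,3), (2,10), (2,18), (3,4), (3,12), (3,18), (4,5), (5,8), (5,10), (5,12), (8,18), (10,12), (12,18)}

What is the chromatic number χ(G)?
Clique number ω(G) = 3 (lower bound: χ ≥ ω).
The clique on [0, 1, 8] has size 3, forcing χ ≥ 3, and the coloring below uses 3 colors, so χ(G) = 3.
A valid 3-coloring: color 1: [1, 3, 5]; color 2: [2, 4, 8, 12]; color 3: [0, 10, 18].

χ(G) = 3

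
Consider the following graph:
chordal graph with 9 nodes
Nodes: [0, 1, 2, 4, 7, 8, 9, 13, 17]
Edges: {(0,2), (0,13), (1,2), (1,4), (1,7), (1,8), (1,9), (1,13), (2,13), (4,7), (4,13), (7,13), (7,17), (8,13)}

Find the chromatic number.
χ(G) = 4

Clique number ω(G) = 4 (lower bound: χ ≥ ω).
The clique on [1, 4, 7, 13] has size 4, forcing χ ≥ 4, and the coloring below uses 4 colors, so χ(G) = 4.
A valid 4-coloring: color 1: [9, 13, 17]; color 2: [0, 1]; color 3: [2, 7, 8]; color 4: [4].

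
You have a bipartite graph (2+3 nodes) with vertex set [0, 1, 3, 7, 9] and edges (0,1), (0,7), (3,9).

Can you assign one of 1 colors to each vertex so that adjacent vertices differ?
Edge (0,1) forces its endpoints to differ, so 1 color is not enough.

No, G is not 1-colorable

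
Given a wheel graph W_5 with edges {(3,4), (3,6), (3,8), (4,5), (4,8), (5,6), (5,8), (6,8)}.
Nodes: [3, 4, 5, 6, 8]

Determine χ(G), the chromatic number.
Clique number ω(G) = 3 (lower bound: χ ≥ ω).
The clique on [3, 4, 8] has size 3, forcing χ ≥ 3, and the coloring below uses 3 colors, so χ(G) = 3.
A valid 3-coloring: color 1: [8]; color 2: [3, 5]; color 3: [4, 6].

χ(G) = 3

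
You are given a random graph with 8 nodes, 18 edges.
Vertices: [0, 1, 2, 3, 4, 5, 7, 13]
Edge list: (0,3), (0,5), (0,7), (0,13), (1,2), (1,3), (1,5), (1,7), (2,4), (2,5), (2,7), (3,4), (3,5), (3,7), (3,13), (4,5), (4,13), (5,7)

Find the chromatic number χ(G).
Clique number ω(G) = 4 (lower bound: χ ≥ ω).
The clique on [1, 2, 5, 7] has size 4, forcing χ ≥ 4, and the coloring below uses 4 colors, so χ(G) = 4.
A valid 4-coloring: color 1: [5, 13]; color 2: [2, 3]; color 3: [4, 7]; color 4: [0, 1].

χ(G) = 4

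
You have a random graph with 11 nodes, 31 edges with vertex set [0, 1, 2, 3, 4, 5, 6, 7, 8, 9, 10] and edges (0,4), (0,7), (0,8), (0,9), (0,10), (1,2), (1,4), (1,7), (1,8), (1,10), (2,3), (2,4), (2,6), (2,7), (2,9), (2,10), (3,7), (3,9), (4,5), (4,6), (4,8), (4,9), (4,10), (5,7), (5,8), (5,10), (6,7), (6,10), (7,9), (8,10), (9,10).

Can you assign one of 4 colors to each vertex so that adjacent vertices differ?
Odd cycle [0, 8, 1, 2, 9] needs 3 colors (χ ≥ 3).
Vertex 10 is adjacent to every vertex of [0, 1, 2, 8, 9], which already need 3 colors among themselves, so 10 needs a new color (χ ≥ 4).
Vertex 4 is adjacent to every vertex of [0, 1, 2, 8, 9, 10], which already need 4 colors among themselves, so 4 needs a new color (χ ≥ 5).
Hence χ(G) ≥ 5 > 4, so no proper 4-coloring exists.

No, G is not 4-colorable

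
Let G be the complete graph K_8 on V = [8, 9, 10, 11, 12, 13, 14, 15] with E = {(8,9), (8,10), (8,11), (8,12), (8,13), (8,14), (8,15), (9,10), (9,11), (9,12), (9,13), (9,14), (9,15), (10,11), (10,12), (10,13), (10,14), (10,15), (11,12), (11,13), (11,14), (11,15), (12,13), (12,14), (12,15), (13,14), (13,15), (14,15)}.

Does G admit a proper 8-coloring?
A valid 8-coloring: color 1: [9]; color 2: [14]; color 3: [12]; color 4: [10]; color 5: [11]; color 6: [15]; color 7: [13]; color 8: [8].
(χ(G) = 8 ≤ 8.)

Yes, G is 8-colorable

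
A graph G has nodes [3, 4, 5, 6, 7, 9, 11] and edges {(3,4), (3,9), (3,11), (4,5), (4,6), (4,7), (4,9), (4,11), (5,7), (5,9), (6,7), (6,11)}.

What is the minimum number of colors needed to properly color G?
Clique number ω(G) = 3 (lower bound: χ ≥ ω).
The clique on [3, 4, 9] has size 3, forcing χ ≥ 3, and the coloring below uses 3 colors, so χ(G) = 3.
A valid 3-coloring: color 1: [4]; color 2: [3, 5, 6]; color 3: [7, 9, 11].

χ(G) = 3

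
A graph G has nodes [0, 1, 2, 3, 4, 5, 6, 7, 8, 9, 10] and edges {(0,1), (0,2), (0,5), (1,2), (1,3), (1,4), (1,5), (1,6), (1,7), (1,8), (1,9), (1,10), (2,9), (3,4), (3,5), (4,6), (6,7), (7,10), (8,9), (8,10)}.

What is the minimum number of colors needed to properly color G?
χ(G) = 3

Clique number ω(G) = 3 (lower bound: χ ≥ ω).
The clique on [0, 1, 2] has size 3, forcing χ ≥ 3, and the coloring below uses 3 colors, so χ(G) = 3.
A valid 3-coloring: color 1: [1]; color 2: [2, 4, 5, 7, 8]; color 3: [0, 3, 6, 9, 10].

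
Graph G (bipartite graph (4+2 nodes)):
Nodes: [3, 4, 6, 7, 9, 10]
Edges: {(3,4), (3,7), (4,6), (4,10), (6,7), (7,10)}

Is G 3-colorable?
A valid 3-coloring: color 1: [4, 7, 9]; color 2: [3, 6, 10].
(χ(G) = 2 ≤ 3.)

Yes, G is 3-colorable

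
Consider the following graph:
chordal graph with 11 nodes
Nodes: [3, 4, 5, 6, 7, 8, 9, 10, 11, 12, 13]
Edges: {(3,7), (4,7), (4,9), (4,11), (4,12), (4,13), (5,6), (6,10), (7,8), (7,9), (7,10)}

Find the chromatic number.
χ(G) = 3

Clique number ω(G) = 3 (lower bound: χ ≥ ω).
The clique on [4, 7, 9] has size 3, forcing χ ≥ 3, and the coloring below uses 3 colors, so χ(G) = 3.
A valid 3-coloring: color 1: [6, 7, 11, 12, 13]; color 2: [3, 4, 5, 8, 10]; color 3: [9].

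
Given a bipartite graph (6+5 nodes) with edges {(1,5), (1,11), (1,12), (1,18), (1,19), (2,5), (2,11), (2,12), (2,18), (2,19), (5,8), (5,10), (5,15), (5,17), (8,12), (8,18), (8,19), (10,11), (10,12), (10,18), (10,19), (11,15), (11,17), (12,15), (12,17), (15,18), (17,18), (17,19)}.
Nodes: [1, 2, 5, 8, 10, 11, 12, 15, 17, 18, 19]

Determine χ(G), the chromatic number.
χ(G) = 2

Clique number ω(G) = 2 (lower bound: χ ≥ ω).
The graph is bipartite (no odd cycle), so 2 colors suffice: χ(G) = 2.
A valid 2-coloring: color 1: [5, 11, 12, 18, 19]; color 2: [1, 2, 8, 10, 15, 17].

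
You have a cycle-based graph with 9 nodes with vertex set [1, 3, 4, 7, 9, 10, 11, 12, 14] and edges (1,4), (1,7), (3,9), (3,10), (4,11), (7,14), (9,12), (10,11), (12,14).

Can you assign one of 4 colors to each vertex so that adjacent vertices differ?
Yes, G is 4-colorable

A valid 4-coloring: color 1: [3, 4, 7, 12]; color 2: [1, 9, 10, 14]; color 3: [11].
(χ(G) = 3 ≤ 4.)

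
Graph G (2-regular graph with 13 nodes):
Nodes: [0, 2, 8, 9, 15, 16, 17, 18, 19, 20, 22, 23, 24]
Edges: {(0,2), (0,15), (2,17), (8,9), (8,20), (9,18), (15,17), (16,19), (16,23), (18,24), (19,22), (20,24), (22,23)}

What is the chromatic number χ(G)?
χ(G) = 3

Clique number ω(G) = 2 (lower bound: χ ≥ ω).
Odd cycle [24, 18, 9, 8, 20] needs 3 colors (χ ≥ 3).
The coloring below uses 3 colors, so χ(G) = 3.
A valid 3-coloring: color 1: [0, 8, 17, 18, 19, 23]; color 2: [2, 9, 15, 16, 22, 24]; color 3: [20].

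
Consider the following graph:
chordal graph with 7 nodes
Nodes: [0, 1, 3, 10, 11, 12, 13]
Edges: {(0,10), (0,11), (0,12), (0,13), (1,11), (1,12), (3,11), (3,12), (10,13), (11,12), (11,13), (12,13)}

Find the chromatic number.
χ(G) = 4

Clique number ω(G) = 4 (lower bound: χ ≥ ω).
The clique on [0, 11, 12, 13] has size 4, forcing χ ≥ 4, and the coloring below uses 4 colors, so χ(G) = 4.
A valid 4-coloring: color 1: [10, 12]; color 2: [11]; color 3: [0, 1, 3]; color 4: [13].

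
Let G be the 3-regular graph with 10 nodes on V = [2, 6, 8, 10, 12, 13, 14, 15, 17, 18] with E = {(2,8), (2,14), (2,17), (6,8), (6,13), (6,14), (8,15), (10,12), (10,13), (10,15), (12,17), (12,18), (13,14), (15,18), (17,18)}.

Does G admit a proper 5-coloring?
Yes, G is 5-colorable

A valid 5-coloring: color 1: [2, 6, 10, 18]; color 2: [8, 12, 13]; color 3: [14, 15, 17].
(χ(G) = 3 ≤ 5.)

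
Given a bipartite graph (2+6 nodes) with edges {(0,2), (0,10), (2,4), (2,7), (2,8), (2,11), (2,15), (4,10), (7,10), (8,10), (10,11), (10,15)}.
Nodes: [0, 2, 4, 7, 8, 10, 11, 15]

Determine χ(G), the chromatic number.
χ(G) = 2

Clique number ω(G) = 2 (lower bound: χ ≥ ω).
The graph is bipartite (no odd cycle), so 2 colors suffice: χ(G) = 2.
A valid 2-coloring: color 1: [2, 10]; color 2: [0, 4, 7, 8, 11, 15].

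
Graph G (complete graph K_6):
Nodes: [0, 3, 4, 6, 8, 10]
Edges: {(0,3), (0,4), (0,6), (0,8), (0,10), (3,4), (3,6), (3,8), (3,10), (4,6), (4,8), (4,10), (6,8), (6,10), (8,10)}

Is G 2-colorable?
No, G is not 2-colorable

The clique on vertices [0, 3, 4, 6, 8, 10] has size 6 > 2, so it alone needs 6 colors.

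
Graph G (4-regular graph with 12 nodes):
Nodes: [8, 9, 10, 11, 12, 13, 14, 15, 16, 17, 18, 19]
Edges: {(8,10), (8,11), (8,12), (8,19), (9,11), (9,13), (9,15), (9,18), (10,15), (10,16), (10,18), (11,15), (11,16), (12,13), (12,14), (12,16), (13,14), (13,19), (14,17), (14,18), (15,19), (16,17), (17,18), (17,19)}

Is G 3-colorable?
Yes, G is 3-colorable

A valid 3-coloring: color 1: [8, 13, 15, 16, 18]; color 2: [10, 11, 14, 19]; color 3: [9, 12, 17].
(χ(G) = 3 ≤ 3.)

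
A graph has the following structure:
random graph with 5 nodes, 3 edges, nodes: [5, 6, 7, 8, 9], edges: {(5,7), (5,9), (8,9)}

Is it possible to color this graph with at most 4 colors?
A valid 4-coloring: color 1: [6, 7, 9]; color 2: [5, 8].
(χ(G) = 2 ≤ 4.)

Yes, G is 4-colorable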